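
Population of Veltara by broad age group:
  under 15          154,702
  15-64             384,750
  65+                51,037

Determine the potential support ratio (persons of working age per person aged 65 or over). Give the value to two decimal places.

Potential support ratio: 7.54

Potential support ratio = 384,750 / 51,037 = 7.54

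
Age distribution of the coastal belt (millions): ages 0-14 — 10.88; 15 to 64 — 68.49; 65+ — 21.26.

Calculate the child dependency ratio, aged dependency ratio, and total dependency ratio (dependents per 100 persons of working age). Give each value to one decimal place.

Youth dependency ratio = 10.88 / 68.49 × 100 = 15.9
Old-age dependency ratio = 21.26 / 68.49 × 100 = 31.0
Total dependency ratio = (10.88 + 21.26) / 68.49 × 100 = 32.14 / 68.49 × 100 = 46.9

Youth dependency ratio: 15.9
Old-age dependency ratio: 31.0
Total dependency ratio: 46.9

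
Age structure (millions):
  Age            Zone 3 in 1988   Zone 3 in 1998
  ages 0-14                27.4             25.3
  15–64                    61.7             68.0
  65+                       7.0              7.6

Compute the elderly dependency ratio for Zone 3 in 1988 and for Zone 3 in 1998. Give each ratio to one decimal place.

Zone 3 in 1988: 7.0 / 61.7 × 100 = 11.3
Zone 3 in 1998: 7.6 / 68.0 × 100 = 11.2

Zone 3 in 1988: 11.3
Zone 3 in 1998: 11.2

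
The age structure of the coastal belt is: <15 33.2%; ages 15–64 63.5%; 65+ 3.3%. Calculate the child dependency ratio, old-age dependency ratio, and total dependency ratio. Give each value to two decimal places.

Youth dependency ratio: 52.28
Old-age dependency ratio: 5.20
Total dependency ratio: 57.48

Youth dependency ratio = 33.2 / 63.5 × 100 = 52.28
Old-age dependency ratio = 3.3 / 63.5 × 100 = 5.20
Total dependency ratio = (33.2 + 3.3) / 63.5 × 100 = 36.5 / 63.5 × 100 = 57.48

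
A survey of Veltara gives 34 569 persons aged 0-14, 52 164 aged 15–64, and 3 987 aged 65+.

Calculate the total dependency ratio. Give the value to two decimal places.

Total dependency ratio: 73.91

Total dependency ratio = (34 569 + 3 987) / 52 164 × 100 = 38 556 / 52 164 × 100 = 73.91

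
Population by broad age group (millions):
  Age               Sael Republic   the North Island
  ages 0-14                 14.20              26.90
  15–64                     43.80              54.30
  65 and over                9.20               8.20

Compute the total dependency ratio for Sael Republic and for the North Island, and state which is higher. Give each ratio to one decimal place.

Sael Republic: 53.4
the North Island: 64.6
Higher: the North Island

Sael Republic: (14.20 + 9.20) / 43.80 × 100 = 23.40 / 43.80 × 100 = 53.4
the North Island: (26.90 + 8.20) / 54.30 × 100 = 35.10 / 54.30 × 100 = 64.6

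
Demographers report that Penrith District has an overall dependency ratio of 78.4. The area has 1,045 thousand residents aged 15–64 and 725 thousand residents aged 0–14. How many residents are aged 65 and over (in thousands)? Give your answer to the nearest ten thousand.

Aged 65 and over: 90

Total dependency ratio = (youth + elderly) / working-age × 100
78.4 = (725 + E) / 1,045 × 100
⇒ 90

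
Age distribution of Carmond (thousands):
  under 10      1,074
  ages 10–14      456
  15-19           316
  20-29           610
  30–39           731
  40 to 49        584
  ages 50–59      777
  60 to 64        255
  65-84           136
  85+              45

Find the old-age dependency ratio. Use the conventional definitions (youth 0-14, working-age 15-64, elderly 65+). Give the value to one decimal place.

Old-age dependency ratio: 5.5

0–14: 1,074 + 456 = 1,530
15–64: 316 + 610 + 731 + 584 + 777 + 255 = 3,273
65+: 136 + 45 = 181
Old-age dependency ratio = 181 / 3,273 × 100 = 5.5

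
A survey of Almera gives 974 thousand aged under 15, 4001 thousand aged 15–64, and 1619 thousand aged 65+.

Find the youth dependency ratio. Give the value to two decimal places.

Youth dependency ratio: 24.34

Youth dependency ratio = 974 / 4001 × 100 = 24.34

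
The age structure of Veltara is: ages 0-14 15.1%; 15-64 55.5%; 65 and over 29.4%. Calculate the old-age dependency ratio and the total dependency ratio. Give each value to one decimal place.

Old-age dependency ratio = 29.4 / 55.5 × 100 = 53.0
Total dependency ratio = (15.1 + 29.4) / 55.5 × 100 = 44.5 / 55.5 × 100 = 80.2

Old-age dependency ratio: 53.0
Total dependency ratio: 80.2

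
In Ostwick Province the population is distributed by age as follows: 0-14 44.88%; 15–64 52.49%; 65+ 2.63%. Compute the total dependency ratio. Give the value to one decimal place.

Total dependency ratio: 90.5

Total dependency ratio = (44.88 + 2.63) / 52.49 × 100 = 47.51 / 52.49 × 100 = 90.5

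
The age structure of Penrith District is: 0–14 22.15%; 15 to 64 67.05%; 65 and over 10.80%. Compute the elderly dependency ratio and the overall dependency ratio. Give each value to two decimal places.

Old-age dependency ratio: 16.11
Total dependency ratio: 49.14

Old-age dependency ratio = 10.80 / 67.05 × 100 = 16.11
Total dependency ratio = (22.15 + 10.80) / 67.05 × 100 = 32.95 / 67.05 × 100 = 49.14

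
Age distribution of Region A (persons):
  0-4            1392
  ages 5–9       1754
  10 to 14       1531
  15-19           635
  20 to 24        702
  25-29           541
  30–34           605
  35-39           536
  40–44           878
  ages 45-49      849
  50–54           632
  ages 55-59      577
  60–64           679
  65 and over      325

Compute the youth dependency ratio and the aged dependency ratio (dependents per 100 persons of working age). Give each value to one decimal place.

Youth dependency ratio: 70.5
Old-age dependency ratio: 4.9

0–14: 1392 + 1754 + 1531 = 4677
15–64: 635 + 702 + 541 + 605 + 536 + 878 + 849 + 632 + 577 + 679 = 6634
65+: 325
Youth dependency ratio = 4677 / 6634 × 100 = 70.5
Old-age dependency ratio = 325 / 6634 × 100 = 4.9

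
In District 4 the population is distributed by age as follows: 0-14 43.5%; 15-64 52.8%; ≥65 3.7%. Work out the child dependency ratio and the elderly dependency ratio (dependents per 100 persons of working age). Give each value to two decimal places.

Youth dependency ratio = 43.5 / 52.8 × 100 = 82.39
Old-age dependency ratio = 3.7 / 52.8 × 100 = 7.01

Youth dependency ratio: 82.39
Old-age dependency ratio: 7.01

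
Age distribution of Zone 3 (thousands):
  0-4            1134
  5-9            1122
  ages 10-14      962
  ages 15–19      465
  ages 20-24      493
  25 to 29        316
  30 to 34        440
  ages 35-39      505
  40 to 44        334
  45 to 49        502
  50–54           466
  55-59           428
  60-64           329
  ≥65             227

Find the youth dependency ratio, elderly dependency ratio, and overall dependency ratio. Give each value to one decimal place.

0–14: 1134 + 1122 + 962 = 3218
15–64: 465 + 493 + 316 + 440 + 505 + 334 + 502 + 466 + 428 + 329 = 4278
65+: 227
Youth dependency ratio = 3218 / 4278 × 100 = 75.2
Old-age dependency ratio = 227 / 4278 × 100 = 5.3
Total dependency ratio = (3218 + 227) / 4278 × 100 = 3445 / 4278 × 100 = 80.5

Youth dependency ratio: 75.2
Old-age dependency ratio: 5.3
Total dependency ratio: 80.5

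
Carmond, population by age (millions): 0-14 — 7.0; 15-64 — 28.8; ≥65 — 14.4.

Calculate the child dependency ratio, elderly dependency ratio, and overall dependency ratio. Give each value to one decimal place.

Youth dependency ratio = 7.0 / 28.8 × 100 = 24.3
Old-age dependency ratio = 14.4 / 28.8 × 100 = 50.0
Total dependency ratio = (7.0 + 14.4) / 28.8 × 100 = 21.4 / 28.8 × 100 = 74.3

Youth dependency ratio: 24.3
Old-age dependency ratio: 50.0
Total dependency ratio: 74.3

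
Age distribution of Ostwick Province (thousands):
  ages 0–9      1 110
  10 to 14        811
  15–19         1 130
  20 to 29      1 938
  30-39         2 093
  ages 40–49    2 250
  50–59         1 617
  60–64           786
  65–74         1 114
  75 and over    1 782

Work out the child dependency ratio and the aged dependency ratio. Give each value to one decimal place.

0–14: 1 110 + 811 = 1 921
15–64: 1 130 + 1 938 + 2 093 + 2 250 + 1 617 + 786 = 9 814
65+: 1 114 + 1 782 = 2 896
Youth dependency ratio = 1 921 / 9 814 × 100 = 19.6
Old-age dependency ratio = 2 896 / 9 814 × 100 = 29.5

Youth dependency ratio: 19.6
Old-age dependency ratio: 29.5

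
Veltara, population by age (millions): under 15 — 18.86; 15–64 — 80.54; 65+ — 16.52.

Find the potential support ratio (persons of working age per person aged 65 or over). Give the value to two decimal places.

Potential support ratio = 80.54 / 16.52 = 4.88

Potential support ratio: 4.88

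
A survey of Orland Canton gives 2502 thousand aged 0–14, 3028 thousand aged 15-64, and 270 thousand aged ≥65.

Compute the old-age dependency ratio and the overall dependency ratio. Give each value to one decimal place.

Old-age dependency ratio = 270 / 3028 × 100 = 8.9
Total dependency ratio = (2502 + 270) / 3028 × 100 = 2772 / 3028 × 100 = 91.5

Old-age dependency ratio: 8.9
Total dependency ratio: 91.5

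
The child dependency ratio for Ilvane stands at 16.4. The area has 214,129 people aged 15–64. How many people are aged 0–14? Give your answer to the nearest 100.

Youth dependency ratio = youth / working-age × 100
16.4 = Y / 214,129 × 100
⇒ 35,100

Aged 0–14: 35,100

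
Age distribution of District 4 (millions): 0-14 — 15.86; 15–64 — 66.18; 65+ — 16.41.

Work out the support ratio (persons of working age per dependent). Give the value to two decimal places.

Support ratio: 2.05

Support ratio = 66.18 / (15.86 + 16.41) = 66.18 / 32.27 = 2.05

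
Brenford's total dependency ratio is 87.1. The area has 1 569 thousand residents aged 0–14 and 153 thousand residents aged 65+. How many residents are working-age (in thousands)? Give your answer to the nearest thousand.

Working-age: 1 977

Total dependency ratio = (youth + elderly) / working-age × 100
87.1 = (1 569 + 153) / W × 100
⇒ 1 977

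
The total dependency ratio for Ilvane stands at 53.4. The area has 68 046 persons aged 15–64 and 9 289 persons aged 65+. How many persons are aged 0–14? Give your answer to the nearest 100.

Aged 0–14: 27 000

Total dependency ratio = (youth + elderly) / working-age × 100
53.4 = (Y + 9 289) / 68 046 × 100
⇒ 27 000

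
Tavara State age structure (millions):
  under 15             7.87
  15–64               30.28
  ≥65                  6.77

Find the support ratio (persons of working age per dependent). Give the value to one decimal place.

Support ratio = 30.28 / (7.87 + 6.77) = 30.28 / 14.64 = 2.1

Support ratio: 2.1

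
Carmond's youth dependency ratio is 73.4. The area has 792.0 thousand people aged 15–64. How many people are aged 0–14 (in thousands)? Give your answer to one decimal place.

Youth dependency ratio = youth / working-age × 100
73.4 = Y / 792.0 × 100
⇒ 581.3

Aged 0–14: 581.3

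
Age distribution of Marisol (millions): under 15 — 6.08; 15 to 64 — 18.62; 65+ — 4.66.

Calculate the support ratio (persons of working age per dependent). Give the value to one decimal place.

Support ratio = 18.62 / (6.08 + 4.66) = 18.62 / 10.74 = 1.7

Support ratio: 1.7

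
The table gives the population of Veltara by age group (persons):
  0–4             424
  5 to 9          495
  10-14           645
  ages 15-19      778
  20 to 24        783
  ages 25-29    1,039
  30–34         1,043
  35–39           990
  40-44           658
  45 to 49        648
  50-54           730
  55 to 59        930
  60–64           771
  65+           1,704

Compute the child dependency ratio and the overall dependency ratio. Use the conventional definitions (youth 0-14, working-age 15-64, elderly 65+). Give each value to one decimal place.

0–14: 424 + 495 + 645 = 1,564
15–64: 778 + 783 + 1,039 + 1,043 + 990 + 658 + 648 + 730 + 930 + 771 = 8,370
65+: 1,704
Youth dependency ratio = 1,564 / 8,370 × 100 = 18.7
Total dependency ratio = (1,564 + 1,704) / 8,370 × 100 = 3,268 / 8,370 × 100 = 39.0

Youth dependency ratio: 18.7
Total dependency ratio: 39.0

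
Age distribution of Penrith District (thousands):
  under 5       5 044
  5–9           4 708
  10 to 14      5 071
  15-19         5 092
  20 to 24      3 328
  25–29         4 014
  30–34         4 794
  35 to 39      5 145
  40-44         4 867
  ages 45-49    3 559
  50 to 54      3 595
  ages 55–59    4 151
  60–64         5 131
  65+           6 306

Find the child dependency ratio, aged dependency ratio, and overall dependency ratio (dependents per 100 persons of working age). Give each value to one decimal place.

0–14: 5 044 + 4 708 + 5 071 = 14 823
15–64: 5 092 + 3 328 + 4 014 + 4 794 + 5 145 + 4 867 + 3 559 + 3 595 + 4 151 + 5 131 = 43 676
65+: 6 306
Youth dependency ratio = 14 823 / 43 676 × 100 = 33.9
Old-age dependency ratio = 6 306 / 43 676 × 100 = 14.4
Total dependency ratio = (14 823 + 6 306) / 43 676 × 100 = 21 129 / 43 676 × 100 = 48.4

Youth dependency ratio: 33.9
Old-age dependency ratio: 14.4
Total dependency ratio: 48.4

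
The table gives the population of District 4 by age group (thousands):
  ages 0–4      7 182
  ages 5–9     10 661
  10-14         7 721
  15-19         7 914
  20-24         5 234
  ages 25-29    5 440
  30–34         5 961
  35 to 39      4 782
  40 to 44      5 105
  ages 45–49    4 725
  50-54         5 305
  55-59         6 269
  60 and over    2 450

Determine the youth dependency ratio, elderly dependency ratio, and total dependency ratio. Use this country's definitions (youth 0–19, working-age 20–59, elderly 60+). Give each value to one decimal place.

Youth dependency ratio: 78.2
Old-age dependency ratio: 5.7
Total dependency ratio: 83.9

0–19: 7 182 + 10 661 + 7 721 + 7 914 = 33 478
20–59: 5 234 + 5 440 + 5 961 + 4 782 + 5 105 + 4 725 + 5 305 + 6 269 = 42 821
60+: 2 450
Youth dependency ratio = 33 478 / 42 821 × 100 = 78.2
Old-age dependency ratio = 2 450 / 42 821 × 100 = 5.7
Total dependency ratio = (33 478 + 2 450) / 42 821 × 100 = 35 928 / 42 821 × 100 = 83.9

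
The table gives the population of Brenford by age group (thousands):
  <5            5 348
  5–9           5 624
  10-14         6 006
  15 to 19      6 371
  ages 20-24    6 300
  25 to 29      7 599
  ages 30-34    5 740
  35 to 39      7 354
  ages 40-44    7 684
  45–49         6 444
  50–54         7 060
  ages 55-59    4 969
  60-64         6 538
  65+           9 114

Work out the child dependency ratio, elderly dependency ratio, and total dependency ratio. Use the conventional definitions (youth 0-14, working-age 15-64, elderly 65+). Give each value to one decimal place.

0–14: 5 348 + 5 624 + 6 006 = 16 978
15–64: 6 371 + 6 300 + 7 599 + 5 740 + 7 354 + 7 684 + 6 444 + 7 060 + 4 969 + 6 538 = 66 059
65+: 9 114
Youth dependency ratio = 16 978 / 66 059 × 100 = 25.7
Old-age dependency ratio = 9 114 / 66 059 × 100 = 13.8
Total dependency ratio = (16 978 + 9 114) / 66 059 × 100 = 26 092 / 66 059 × 100 = 39.5

Youth dependency ratio: 25.7
Old-age dependency ratio: 13.8
Total dependency ratio: 39.5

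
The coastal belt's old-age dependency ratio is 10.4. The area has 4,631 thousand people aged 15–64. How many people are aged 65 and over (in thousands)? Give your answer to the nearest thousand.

Aged 65 and over: 482

Old-age dependency ratio = elderly / working-age × 100
10.4 = E / 4,631 × 100
⇒ 482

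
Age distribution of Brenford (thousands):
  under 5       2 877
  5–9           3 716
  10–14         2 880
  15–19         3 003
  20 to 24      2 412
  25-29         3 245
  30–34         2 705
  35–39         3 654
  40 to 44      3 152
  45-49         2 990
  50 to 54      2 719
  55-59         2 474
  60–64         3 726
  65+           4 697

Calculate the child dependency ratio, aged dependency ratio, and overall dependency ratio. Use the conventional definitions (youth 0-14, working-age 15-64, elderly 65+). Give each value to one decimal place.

0–14: 2 877 + 3 716 + 2 880 = 9 473
15–64: 3 003 + 2 412 + 3 245 + 2 705 + 3 654 + 3 152 + 2 990 + 2 719 + 2 474 + 3 726 = 30 080
65+: 4 697
Youth dependency ratio = 9 473 / 30 080 × 100 = 31.5
Old-age dependency ratio = 4 697 / 30 080 × 100 = 15.6
Total dependency ratio = (9 473 + 4 697) / 30 080 × 100 = 14 170 / 30 080 × 100 = 47.1

Youth dependency ratio: 31.5
Old-age dependency ratio: 15.6
Total dependency ratio: 47.1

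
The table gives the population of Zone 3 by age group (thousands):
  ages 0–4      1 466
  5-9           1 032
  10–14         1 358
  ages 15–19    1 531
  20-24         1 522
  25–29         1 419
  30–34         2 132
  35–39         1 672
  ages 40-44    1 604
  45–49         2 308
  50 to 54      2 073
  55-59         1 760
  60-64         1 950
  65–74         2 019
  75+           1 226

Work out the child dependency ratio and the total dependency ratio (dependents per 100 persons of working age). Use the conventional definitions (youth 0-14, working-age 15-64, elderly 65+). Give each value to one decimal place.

Youth dependency ratio: 21.5
Total dependency ratio: 39.5

0–14: 1 466 + 1 032 + 1 358 = 3 856
15–64: 1 531 + 1 522 + 1 419 + 2 132 + 1 672 + 1 604 + 2 308 + 2 073 + 1 760 + 1 950 = 17 971
65+: 2 019 + 1 226 = 3 245
Youth dependency ratio = 3 856 / 17 971 × 100 = 21.5
Total dependency ratio = (3 856 + 3 245) / 17 971 × 100 = 7 101 / 17 971 × 100 = 39.5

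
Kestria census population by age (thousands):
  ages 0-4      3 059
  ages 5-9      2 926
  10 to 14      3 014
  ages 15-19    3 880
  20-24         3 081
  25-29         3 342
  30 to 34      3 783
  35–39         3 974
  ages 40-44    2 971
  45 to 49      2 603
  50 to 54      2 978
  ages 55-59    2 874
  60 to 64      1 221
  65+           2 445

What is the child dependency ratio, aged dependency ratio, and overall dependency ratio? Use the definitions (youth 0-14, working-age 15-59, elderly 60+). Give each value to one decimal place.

Youth dependency ratio: 30.5
Old-age dependency ratio: 12.4
Total dependency ratio: 43.0

0–14: 3 059 + 2 926 + 3 014 = 8 999
15–59: 3 880 + 3 081 + 3 342 + 3 783 + 3 974 + 2 971 + 2 603 + 2 978 + 2 874 = 29 486
60+: 1 221 + 2 445 = 3 666
Youth dependency ratio = 8 999 / 29 486 × 100 = 30.5
Old-age dependency ratio = 3 666 / 29 486 × 100 = 12.4
Total dependency ratio = (8 999 + 3 666) / 29 486 × 100 = 12 665 / 29 486 × 100 = 43.0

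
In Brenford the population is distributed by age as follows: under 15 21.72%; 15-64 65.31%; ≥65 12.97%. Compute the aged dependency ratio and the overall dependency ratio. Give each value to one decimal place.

Old-age dependency ratio: 19.9
Total dependency ratio: 53.1

Old-age dependency ratio = 12.97 / 65.31 × 100 = 19.9
Total dependency ratio = (21.72 + 12.97) / 65.31 × 100 = 34.69 / 65.31 × 100 = 53.1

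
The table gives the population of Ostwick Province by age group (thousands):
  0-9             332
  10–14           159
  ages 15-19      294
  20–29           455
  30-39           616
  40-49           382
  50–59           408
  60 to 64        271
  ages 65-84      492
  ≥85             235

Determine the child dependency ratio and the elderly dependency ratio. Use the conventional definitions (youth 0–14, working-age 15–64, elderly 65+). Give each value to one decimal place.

Youth dependency ratio: 20.2
Old-age dependency ratio: 30.0

0–14: 332 + 159 = 491
15–64: 294 + 455 + 616 + 382 + 408 + 271 = 2,426
65+: 492 + 235 = 727
Youth dependency ratio = 491 / 2,426 × 100 = 20.2
Old-age dependency ratio = 727 / 2,426 × 100 = 30.0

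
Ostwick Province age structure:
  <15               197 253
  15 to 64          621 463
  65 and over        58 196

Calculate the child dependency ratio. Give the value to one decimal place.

Youth dependency ratio: 31.7

Youth dependency ratio = 197 253 / 621 463 × 100 = 31.7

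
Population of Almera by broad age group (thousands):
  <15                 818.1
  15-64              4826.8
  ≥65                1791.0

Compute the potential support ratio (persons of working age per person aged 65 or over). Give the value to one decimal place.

Potential support ratio = 4826.8 / 1791.0 = 2.7

Potential support ratio: 2.7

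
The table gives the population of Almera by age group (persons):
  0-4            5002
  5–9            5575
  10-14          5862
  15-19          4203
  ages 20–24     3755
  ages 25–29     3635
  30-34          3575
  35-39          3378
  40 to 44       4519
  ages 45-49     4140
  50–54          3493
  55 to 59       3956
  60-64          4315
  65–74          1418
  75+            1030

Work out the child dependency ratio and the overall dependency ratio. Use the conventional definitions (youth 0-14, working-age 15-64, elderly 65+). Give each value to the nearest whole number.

Youth dependency ratio: 42
Total dependency ratio: 48

0–14: 5002 + 5575 + 5862 = 16439
15–64: 4203 + 3755 + 3635 + 3575 + 3378 + 4519 + 4140 + 3493 + 3956 + 4315 = 38969
65+: 1418 + 1030 = 2448
Youth dependency ratio = 16439 / 38969 × 100 = 42
Total dependency ratio = (16439 + 2448) / 38969 × 100 = 18887 / 38969 × 100 = 48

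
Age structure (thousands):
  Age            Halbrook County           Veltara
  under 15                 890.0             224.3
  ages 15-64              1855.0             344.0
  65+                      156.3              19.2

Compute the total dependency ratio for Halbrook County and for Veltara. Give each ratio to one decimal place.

Halbrook County: (890.0 + 156.3) / 1855.0 × 100 = 1046.3 / 1855.0 × 100 = 56.4
Veltara: (224.3 + 19.2) / 344.0 × 100 = 243.5 / 344.0 × 100 = 70.8

Halbrook County: 56.4
Veltara: 70.8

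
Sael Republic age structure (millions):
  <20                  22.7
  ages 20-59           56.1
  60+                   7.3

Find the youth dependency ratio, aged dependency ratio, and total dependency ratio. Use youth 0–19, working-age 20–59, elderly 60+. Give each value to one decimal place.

Youth dependency ratio: 40.5
Old-age dependency ratio: 13.0
Total dependency ratio: 53.5

Youth dependency ratio = 22.7 / 56.1 × 100 = 40.5
Old-age dependency ratio = 7.3 / 56.1 × 100 = 13.0
Total dependency ratio = (22.7 + 7.3) / 56.1 × 100 = 30.0 / 56.1 × 100 = 53.5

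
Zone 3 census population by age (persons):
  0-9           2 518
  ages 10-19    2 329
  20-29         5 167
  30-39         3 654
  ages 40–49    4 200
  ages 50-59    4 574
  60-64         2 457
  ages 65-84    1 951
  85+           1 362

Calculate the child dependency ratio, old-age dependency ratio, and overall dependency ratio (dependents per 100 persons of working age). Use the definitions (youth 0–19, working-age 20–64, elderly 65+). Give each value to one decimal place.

0–19: 2 518 + 2 329 = 4 847
20–64: 5 167 + 3 654 + 4 200 + 4 574 + 2 457 = 20 052
65+: 1 951 + 1 362 = 3 313
Youth dependency ratio = 4 847 / 20 052 × 100 = 24.2
Old-age dependency ratio = 3 313 / 20 052 × 100 = 16.5
Total dependency ratio = (4 847 + 3 313) / 20 052 × 100 = 8 160 / 20 052 × 100 = 40.7

Youth dependency ratio: 24.2
Old-age dependency ratio: 16.5
Total dependency ratio: 40.7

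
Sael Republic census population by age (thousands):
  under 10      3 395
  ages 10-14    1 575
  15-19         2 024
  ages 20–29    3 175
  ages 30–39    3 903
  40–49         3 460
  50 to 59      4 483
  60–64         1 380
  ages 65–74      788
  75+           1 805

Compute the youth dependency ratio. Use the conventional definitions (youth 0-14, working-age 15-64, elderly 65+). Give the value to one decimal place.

Youth dependency ratio: 27.0

0–14: 3 395 + 1 575 = 4 970
15–64: 2 024 + 3 175 + 3 903 + 3 460 + 4 483 + 1 380 = 18 425
65+: 788 + 1 805 = 2 593
Youth dependency ratio = 4 970 / 18 425 × 100 = 27.0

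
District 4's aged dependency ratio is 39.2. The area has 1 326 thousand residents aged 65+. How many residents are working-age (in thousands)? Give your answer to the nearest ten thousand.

Working-age: 3 380

Old-age dependency ratio = elderly / working-age × 100
39.2 = 1 326 / W × 100
⇒ 3 380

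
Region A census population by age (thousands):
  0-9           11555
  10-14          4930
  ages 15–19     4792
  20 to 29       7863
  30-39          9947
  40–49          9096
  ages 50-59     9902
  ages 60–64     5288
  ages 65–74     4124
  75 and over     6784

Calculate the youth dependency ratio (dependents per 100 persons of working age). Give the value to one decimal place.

Youth dependency ratio: 35.2

0–14: 11555 + 4930 = 16485
15–64: 4792 + 7863 + 9947 + 9096 + 9902 + 5288 = 46888
65+: 4124 + 6784 = 10908
Youth dependency ratio = 16485 / 46888 × 100 = 35.2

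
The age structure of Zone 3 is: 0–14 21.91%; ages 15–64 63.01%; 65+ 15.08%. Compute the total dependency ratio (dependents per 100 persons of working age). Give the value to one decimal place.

Total dependency ratio = (21.91 + 15.08) / 63.01 × 100 = 36.99 / 63.01 × 100 = 58.7

Total dependency ratio: 58.7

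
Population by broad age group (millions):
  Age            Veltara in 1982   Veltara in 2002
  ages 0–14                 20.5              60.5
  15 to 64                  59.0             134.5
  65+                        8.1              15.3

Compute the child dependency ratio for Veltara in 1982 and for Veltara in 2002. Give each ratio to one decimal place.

Veltara in 1982: 34.7
Veltara in 2002: 45.0

Veltara in 1982: 20.5 / 59.0 × 100 = 34.7
Veltara in 2002: 60.5 / 134.5 × 100 = 45.0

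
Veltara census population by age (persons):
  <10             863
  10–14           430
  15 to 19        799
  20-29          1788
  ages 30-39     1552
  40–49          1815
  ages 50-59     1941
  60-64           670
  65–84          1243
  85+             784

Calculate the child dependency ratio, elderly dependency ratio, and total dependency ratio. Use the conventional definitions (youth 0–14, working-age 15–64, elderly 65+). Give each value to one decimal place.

0–14: 863 + 430 = 1293
15–64: 799 + 1788 + 1552 + 1815 + 1941 + 670 = 8565
65+: 1243 + 784 = 2027
Youth dependency ratio = 1293 / 8565 × 100 = 15.1
Old-age dependency ratio = 2027 / 8565 × 100 = 23.7
Total dependency ratio = (1293 + 2027) / 8565 × 100 = 3320 / 8565 × 100 = 38.8

Youth dependency ratio: 15.1
Old-age dependency ratio: 23.7
Total dependency ratio: 38.8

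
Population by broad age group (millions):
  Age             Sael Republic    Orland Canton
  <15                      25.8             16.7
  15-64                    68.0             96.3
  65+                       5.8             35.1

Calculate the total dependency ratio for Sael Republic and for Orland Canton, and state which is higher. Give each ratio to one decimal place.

Sael Republic: 46.5
Orland Canton: 53.8
Higher: Orland Canton

Sael Republic: (25.8 + 5.8) / 68.0 × 100 = 31.6 / 68.0 × 100 = 46.5
Orland Canton: (16.7 + 35.1) / 96.3 × 100 = 51.8 / 96.3 × 100 = 53.8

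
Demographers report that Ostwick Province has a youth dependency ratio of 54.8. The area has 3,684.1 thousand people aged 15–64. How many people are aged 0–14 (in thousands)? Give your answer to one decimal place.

Aged 0–14: 2,018.9

Youth dependency ratio = youth / working-age × 100
54.8 = Y / 3,684.1 × 100
⇒ 2,018.9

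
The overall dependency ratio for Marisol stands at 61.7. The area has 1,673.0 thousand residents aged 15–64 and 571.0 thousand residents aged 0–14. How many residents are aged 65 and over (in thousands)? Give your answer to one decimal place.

Total dependency ratio = (youth + elderly) / working-age × 100
61.7 = (571.0 + E) / 1,673.0 × 100
⇒ 461.2

Aged 65 and over: 461.2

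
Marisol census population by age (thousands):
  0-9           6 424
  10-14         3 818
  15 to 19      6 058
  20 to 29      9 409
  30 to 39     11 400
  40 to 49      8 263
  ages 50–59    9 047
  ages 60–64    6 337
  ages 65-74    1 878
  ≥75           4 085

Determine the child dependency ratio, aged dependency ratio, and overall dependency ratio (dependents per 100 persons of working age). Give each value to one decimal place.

Youth dependency ratio: 20.3
Old-age dependency ratio: 11.8
Total dependency ratio: 32.1

0–14: 6 424 + 3 818 = 10 242
15–64: 6 058 + 9 409 + 11 400 + 8 263 + 9 047 + 6 337 = 50 514
65+: 1 878 + 4 085 = 5 963
Youth dependency ratio = 10 242 / 50 514 × 100 = 20.3
Old-age dependency ratio = 5 963 / 50 514 × 100 = 11.8
Total dependency ratio = (10 242 + 5 963) / 50 514 × 100 = 16 205 / 50 514 × 100 = 32.1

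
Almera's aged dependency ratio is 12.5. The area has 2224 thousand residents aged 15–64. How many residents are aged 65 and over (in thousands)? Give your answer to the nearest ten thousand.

Aged 65 and over: 280

Old-age dependency ratio = elderly / working-age × 100
12.5 = E / 2224 × 100
⇒ 280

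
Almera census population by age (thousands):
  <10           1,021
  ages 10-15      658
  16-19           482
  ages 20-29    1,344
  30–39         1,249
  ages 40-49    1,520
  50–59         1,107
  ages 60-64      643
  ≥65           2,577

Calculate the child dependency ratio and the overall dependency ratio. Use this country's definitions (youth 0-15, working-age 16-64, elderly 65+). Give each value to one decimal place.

Youth dependency ratio: 26.5
Total dependency ratio: 67.1

0–15: 1,021 + 658 = 1,679
16–64: 482 + 1,344 + 1,249 + 1,520 + 1,107 + 643 = 6,345
65+: 2,577
Youth dependency ratio = 1,679 / 6,345 × 100 = 26.5
Total dependency ratio = (1,679 + 2,577) / 6,345 × 100 = 4,256 / 6,345 × 100 = 67.1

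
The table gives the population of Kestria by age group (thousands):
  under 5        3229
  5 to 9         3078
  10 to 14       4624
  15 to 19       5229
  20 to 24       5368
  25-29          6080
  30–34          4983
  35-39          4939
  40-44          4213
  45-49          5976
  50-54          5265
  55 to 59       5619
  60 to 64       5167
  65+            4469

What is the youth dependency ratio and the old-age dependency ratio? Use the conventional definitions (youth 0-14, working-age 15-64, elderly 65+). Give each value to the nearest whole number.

Youth dependency ratio: 21
Old-age dependency ratio: 8

0–14: 3229 + 3078 + 4624 = 10931
15–64: 5229 + 5368 + 6080 + 4983 + 4939 + 4213 + 5976 + 5265 + 5619 + 5167 = 52839
65+: 4469
Youth dependency ratio = 10931 / 52839 × 100 = 21
Old-age dependency ratio = 4469 / 52839 × 100 = 8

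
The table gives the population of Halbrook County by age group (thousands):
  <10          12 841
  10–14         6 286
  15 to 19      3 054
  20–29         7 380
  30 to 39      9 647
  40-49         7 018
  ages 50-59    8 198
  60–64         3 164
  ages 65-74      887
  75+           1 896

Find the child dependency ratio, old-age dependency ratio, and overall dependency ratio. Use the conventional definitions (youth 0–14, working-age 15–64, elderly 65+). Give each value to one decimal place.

0–14: 12 841 + 6 286 = 19 127
15–64: 3 054 + 7 380 + 9 647 + 7 018 + 8 198 + 3 164 = 38 461
65+: 887 + 1 896 = 2 783
Youth dependency ratio = 19 127 / 38 461 × 100 = 49.7
Old-age dependency ratio = 2 783 / 38 461 × 100 = 7.2
Total dependency ratio = (19 127 + 2 783) / 38 461 × 100 = 21 910 / 38 461 × 100 = 57.0

Youth dependency ratio: 49.7
Old-age dependency ratio: 7.2
Total dependency ratio: 57.0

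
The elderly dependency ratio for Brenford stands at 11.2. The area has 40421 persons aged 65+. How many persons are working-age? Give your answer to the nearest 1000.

Old-age dependency ratio = elderly / working-age × 100
11.2 = 40421 / W × 100
⇒ 361000

Working-age: 361000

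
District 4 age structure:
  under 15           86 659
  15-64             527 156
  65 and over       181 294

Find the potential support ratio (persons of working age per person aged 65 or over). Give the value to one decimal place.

Potential support ratio: 2.9

Potential support ratio = 527 156 / 181 294 = 2.9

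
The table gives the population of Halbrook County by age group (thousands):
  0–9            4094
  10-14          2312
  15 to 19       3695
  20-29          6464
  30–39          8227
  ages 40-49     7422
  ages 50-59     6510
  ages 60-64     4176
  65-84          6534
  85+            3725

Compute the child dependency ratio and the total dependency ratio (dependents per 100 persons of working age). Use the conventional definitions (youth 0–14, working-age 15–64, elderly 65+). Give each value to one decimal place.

0–14: 4094 + 2312 = 6406
15–64: 3695 + 6464 + 8227 + 7422 + 6510 + 4176 = 36494
65+: 6534 + 3725 = 10259
Youth dependency ratio = 6406 / 36494 × 100 = 17.6
Total dependency ratio = (6406 + 10259) / 36494 × 100 = 16665 / 36494 × 100 = 45.7

Youth dependency ratio: 17.6
Total dependency ratio: 45.7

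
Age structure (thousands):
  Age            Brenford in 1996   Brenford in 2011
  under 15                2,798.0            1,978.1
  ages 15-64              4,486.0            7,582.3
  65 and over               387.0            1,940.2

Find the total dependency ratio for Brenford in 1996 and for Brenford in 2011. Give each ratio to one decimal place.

Brenford in 1996: 71.0
Brenford in 2011: 51.7

Brenford in 1996: (2,798.0 + 387.0) / 4,486.0 × 100 = 3,185.0 / 4,486.0 × 100 = 71.0
Brenford in 2011: (1,978.1 + 1,940.2) / 7,582.3 × 100 = 3,918.3 / 7,582.3 × 100 = 51.7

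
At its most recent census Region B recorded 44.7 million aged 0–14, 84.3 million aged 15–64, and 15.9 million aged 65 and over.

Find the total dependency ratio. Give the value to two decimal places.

Total dependency ratio: 71.89

Total dependency ratio = (44.7 + 15.9) / 84.3 × 100 = 60.6 / 84.3 × 100 = 71.89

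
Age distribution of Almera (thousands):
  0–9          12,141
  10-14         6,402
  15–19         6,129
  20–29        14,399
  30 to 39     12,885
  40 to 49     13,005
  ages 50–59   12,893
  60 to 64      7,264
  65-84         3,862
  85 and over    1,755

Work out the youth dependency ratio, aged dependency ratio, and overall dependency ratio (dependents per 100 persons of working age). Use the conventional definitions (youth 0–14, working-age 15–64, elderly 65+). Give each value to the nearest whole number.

Youth dependency ratio: 28
Old-age dependency ratio: 8
Total dependency ratio: 36

0–14: 12,141 + 6,402 = 18,543
15–64: 6,129 + 14,399 + 12,885 + 13,005 + 12,893 + 7,264 = 66,575
65+: 3,862 + 1,755 = 5,617
Youth dependency ratio = 18,543 / 66,575 × 100 = 28
Old-age dependency ratio = 5,617 / 66,575 × 100 = 8
Total dependency ratio = (18,543 + 5,617) / 66,575 × 100 = 24,160 / 66,575 × 100 = 36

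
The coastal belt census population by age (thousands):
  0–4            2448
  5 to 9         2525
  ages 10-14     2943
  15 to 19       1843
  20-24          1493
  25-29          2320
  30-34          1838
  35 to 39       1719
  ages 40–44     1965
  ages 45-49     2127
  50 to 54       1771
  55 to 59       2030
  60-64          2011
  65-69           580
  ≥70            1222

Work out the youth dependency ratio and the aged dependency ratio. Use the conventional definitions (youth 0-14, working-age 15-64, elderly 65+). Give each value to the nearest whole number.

0–14: 2448 + 2525 + 2943 = 7916
15–64: 1843 + 1493 + 2320 + 1838 + 1719 + 1965 + 2127 + 1771 + 2030 + 2011 = 19117
65+: 580 + 1222 = 1802
Youth dependency ratio = 7916 / 19117 × 100 = 41
Old-age dependency ratio = 1802 / 19117 × 100 = 9

Youth dependency ratio: 41
Old-age dependency ratio: 9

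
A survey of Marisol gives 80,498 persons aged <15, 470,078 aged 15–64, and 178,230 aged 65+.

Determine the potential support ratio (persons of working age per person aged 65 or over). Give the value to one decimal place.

Potential support ratio = 470,078 / 178,230 = 2.6

Potential support ratio: 2.6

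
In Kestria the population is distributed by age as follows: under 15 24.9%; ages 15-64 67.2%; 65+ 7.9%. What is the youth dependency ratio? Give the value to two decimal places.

Youth dependency ratio: 37.05

Youth dependency ratio = 24.9 / 67.2 × 100 = 37.05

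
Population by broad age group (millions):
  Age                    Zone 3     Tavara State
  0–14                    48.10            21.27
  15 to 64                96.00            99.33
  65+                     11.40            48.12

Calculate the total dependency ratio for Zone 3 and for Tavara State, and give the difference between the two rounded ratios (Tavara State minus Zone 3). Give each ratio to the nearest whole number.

Zone 3: (48.10 + 11.40) / 96.00 × 100 = 59.50 / 96.00 × 100 = 62
Tavara State: (21.27 + 48.12) / 99.33 × 100 = 69.39 / 99.33 × 100 = 70

Zone 3: 62
Tavara State: 70
Difference: +8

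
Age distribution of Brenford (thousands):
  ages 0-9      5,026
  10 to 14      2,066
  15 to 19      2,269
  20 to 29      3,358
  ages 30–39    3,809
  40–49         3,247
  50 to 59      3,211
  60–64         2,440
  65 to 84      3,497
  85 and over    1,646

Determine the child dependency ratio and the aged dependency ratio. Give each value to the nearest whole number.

Youth dependency ratio: 39
Old-age dependency ratio: 28

0–14: 5,026 + 2,066 = 7,092
15–64: 2,269 + 3,358 + 3,809 + 3,247 + 3,211 + 2,440 = 18,334
65+: 3,497 + 1,646 = 5,143
Youth dependency ratio = 7,092 / 18,334 × 100 = 39
Old-age dependency ratio = 5,143 / 18,334 × 100 = 28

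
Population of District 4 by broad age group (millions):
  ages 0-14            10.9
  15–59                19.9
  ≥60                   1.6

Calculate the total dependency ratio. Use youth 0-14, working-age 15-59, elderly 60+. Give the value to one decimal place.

Total dependency ratio: 62.8

Total dependency ratio = (10.9 + 1.6) / 19.9 × 100 = 12.5 / 19.9 × 100 = 62.8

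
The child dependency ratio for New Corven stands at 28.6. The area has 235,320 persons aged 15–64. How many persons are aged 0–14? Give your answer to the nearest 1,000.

Youth dependency ratio = youth / working-age × 100
28.6 = Y / 235,320 × 100
⇒ 67,000

Aged 0–14: 67,000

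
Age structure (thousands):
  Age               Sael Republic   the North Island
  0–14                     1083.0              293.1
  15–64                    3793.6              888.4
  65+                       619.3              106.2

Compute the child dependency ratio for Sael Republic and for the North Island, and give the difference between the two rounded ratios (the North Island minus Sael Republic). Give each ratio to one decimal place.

Sael Republic: 1083.0 / 3793.6 × 100 = 28.5
the North Island: 293.1 / 888.4 × 100 = 33.0

Sael Republic: 28.5
the North Island: 33.0
Difference: +4.5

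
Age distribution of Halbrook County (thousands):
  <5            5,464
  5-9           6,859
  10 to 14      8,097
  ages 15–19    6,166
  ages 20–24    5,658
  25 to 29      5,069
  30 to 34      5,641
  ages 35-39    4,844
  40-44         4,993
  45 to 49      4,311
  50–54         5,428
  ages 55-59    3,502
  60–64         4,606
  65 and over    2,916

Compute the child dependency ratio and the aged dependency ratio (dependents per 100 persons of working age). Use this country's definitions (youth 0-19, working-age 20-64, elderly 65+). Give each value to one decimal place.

Youth dependency ratio: 60.4
Old-age dependency ratio: 6.6

0–19: 5,464 + 6,859 + 8,097 + 6,166 = 26,586
20–64: 5,658 + 5,069 + 5,641 + 4,844 + 4,993 + 4,311 + 5,428 + 3,502 + 4,606 = 44,052
65+: 2,916
Youth dependency ratio = 26,586 / 44,052 × 100 = 60.4
Old-age dependency ratio = 2,916 / 44,052 × 100 = 6.6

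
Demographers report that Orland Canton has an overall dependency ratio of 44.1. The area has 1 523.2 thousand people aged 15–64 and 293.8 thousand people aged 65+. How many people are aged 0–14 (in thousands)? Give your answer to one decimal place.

Aged 0–14: 377.9

Total dependency ratio = (youth + elderly) / working-age × 100
44.1 = (Y + 293.8) / 1 523.2 × 100
⇒ 377.9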